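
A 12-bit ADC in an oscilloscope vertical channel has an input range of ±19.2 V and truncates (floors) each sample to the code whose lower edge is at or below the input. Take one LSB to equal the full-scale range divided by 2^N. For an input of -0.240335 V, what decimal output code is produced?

2022

Span: 19.2 V − (-19.2 V) = 38.4 V. LSB = 38.4 V / 2^12 ≈ 9.375 mV.
V_in − V_min = -0.240335 − (-19.2) = 18.959665 V.
Divide by LSB: 18.959665 × 4096/38.4 = 2022.3643.
Truncating gives code 2022.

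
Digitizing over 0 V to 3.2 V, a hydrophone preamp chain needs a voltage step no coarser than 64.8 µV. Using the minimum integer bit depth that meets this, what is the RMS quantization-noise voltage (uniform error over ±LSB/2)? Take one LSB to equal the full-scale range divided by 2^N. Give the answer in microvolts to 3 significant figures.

14.1 µV

Span = 3.2 V.
3.2 V / 64.8 µV = 49380. Since 2^15 = 32768 and 2^16 = 65536, N = 16.
LSB = 3.2 V ÷ 2^16 = 3.2/65536 V = 48.828 µV.
RMS noise = LSB/√12 = 14.1 µV.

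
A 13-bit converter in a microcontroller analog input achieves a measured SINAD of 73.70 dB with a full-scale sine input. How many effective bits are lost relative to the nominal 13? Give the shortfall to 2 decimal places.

N_eff = (73.70 − 1.76)/6.02 = 11.9502 bits.
Lost resolution: 13 − 11.9502 = 1.0498 bits.

1.05 bits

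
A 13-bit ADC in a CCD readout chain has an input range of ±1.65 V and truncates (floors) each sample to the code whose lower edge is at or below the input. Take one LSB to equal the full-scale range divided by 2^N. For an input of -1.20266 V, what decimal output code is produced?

Full-scale range = 1.65 V − (-1.65 V) = 3.3 V. LSB = 3.3 V / 2^13 ≈ 402.8 µV.
code = ⌊(V_in − V_min)/LSB⌋ = ⌊(V_in − V_min) × 2^13 / range⌋
     = ⌊(-1.20266 − (-1.65)) × 8192 / 3.3⌋ = ⌊0.44734 × 8192/3.3⌋
     = ⌊1110.488⌋ = 1110.

1110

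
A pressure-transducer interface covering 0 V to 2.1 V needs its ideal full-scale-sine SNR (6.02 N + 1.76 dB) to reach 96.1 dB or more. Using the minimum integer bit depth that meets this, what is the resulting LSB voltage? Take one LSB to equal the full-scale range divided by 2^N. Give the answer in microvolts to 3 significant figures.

32.0 µV

Span = 2.1 V.
Solving 6.02 N ≥ 96.1 − 1.76: N ≥ 15.671. Round up → N = 16.
One LSB is 2.1 V / 65536 = 32.0 µV.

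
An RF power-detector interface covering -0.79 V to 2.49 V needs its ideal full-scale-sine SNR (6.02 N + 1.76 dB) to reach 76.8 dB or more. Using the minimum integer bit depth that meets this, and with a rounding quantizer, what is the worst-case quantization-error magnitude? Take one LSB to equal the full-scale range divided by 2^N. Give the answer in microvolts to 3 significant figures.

200 µV

Range = 2.49 − (-0.79) = 3.28 V.
6.02 N + 1.76 ≥ 76.8 gives N ≥ 12.465, so the minimum integer is 13.
LSB = 3.28 V ÷ 2^13 = 3.28/8192 V = 400.39 µV.
|e|_max = LSB/2 = 200 µV.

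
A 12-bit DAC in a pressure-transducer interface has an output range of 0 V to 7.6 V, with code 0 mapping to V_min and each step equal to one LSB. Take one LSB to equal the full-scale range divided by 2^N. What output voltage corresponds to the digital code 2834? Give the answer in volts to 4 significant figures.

V_FS = 7.6 V. LSB = 7.6 V / 2^12.
Output = V_min + (2834/4096) × range = 0 + 0.691895 × 7.6 V
      = 0 + 5.25840 = 5.25840 V.

5.258 V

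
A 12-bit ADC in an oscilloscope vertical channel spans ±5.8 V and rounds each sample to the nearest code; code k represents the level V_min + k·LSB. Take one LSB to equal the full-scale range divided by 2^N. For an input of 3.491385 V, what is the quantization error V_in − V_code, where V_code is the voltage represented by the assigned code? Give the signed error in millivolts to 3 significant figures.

−0.510 mV

The full-scale span is 5.8 − (-5.8) = 11.6 V. LSB = 11.6 V / 2^12 ≈ 2.832 mV.
Position in LSBs: (3.491385 − (-5.8)) × 4096/11.6 = 3280.8201; rounding gives k = 3281.
Reconstructed level: -5.8 + 3281 × 11.6/4096 V = 3.491894531 V.
e = 3.491385 − (3.491894531) = −0.510 mV.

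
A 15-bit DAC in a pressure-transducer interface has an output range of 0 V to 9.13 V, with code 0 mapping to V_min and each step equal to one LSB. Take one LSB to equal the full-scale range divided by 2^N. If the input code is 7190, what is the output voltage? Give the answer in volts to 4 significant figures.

Span = 9.13 V. LSB = 9.13 V / 2^15.
V_out = V_min + code × LSB = 0 V + 7190 × 9.13 V / 32768
      = 0 + 2.00332 = 2.00332 V.

2.003 V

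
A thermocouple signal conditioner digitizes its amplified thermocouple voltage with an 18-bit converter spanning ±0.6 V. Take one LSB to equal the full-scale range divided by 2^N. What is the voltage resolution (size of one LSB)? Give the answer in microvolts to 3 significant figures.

4.58 µV

The full-scale span is 0.6 − (-0.6) = 1.2 V.
2^18 = 262144 levels.
LSB = 1.2 V / 2^18 = 4.58 µV.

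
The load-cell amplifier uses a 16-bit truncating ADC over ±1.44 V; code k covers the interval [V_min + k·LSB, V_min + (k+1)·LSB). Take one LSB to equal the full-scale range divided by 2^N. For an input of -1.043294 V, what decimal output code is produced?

Range = 1.44 − (-1.44) = 2.88 V. LSB = 2.88 V / 2^16 ≈ 43.95 µV.
code = ⌊(V_in − V_min)/LSB⌋ = ⌊(V_in − V_min) × 2^16 / range⌋
     = ⌊(-1.043294 − (-1.44)) × 65536 / 2.88⌋ = ⌊0.396706 × 65536/2.88⌋
     = ⌊9027.265⌋ = 9027.

9027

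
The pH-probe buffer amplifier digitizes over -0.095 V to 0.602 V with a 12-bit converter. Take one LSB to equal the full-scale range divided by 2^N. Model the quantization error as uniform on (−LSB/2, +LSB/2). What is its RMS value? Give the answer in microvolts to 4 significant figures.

Range = 0.602 − (-0.095) = 0.697 V.
LSB = 0.697 V ÷ 2^12 = 0.697/4096 V = 170.166 µV.
For a uniform distribution on [−LSB/2, +LSB/2], V_rms = LSB/√12 = 170.166 µV/3.4641 = 49.12 µV.

49.12 µV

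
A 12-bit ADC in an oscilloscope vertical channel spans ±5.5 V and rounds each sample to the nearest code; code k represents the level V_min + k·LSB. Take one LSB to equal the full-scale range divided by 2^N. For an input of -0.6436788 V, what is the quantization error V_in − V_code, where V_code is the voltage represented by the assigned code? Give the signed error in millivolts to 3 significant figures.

Span: 5.5 V − (-5.5 V) = 11 V. LSB = 11 V / 2^12 ≈ 2.686 mV.
(-0.6436788 − (-5.5)) / LSB = 4.8563212 × 4096/11 = 1808.3174. Nearest integer: k = 1808.
V_code = V_min + k × range/2^12 = -5.5 + 1808 × 11/4096 = -0.6445312500 V.
Error = V_in − V_code = -0.6436788 − (-0.6445312500) = +0.852 mV.

+0.852 mV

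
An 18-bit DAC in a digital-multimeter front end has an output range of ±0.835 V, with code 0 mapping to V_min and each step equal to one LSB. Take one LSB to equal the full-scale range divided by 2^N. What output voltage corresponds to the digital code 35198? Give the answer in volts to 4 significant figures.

Range = 0.835 − (-0.835) = 1.67 V. LSB = 1.67 V / 2^18.
V_out = -0.835 + 35198 × (1.67/262144) V
      = -0.835 V + 0.224230 V = -0.610770 V.

-0.6108 V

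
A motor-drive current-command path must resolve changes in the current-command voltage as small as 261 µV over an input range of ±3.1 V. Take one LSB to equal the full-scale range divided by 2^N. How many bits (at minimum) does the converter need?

15 bits

The full-scale span is 3.1 − (-3.1) = 6.2 V.
6.2 V / 261 µV = 23750. Since 2^14 = 16384 and 2^15 = 32768, N = 15.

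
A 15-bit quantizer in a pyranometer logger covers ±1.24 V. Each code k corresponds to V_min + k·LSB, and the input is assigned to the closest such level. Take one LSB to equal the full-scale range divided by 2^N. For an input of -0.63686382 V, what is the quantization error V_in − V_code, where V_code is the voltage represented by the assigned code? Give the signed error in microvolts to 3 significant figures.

The full-scale span is 1.24 − (-1.24) = 2.48 V. LSB = 2.48 V / 2^15 ≈ 75.68 µV.
Position in LSBs: (-0.63686382 − (-1.24)) × 32768/2.48 = 7969.1800; rounding gives k = 7969.
Reconstructed level: -1.24 + 7969 × 2.48/32768 V = -0.63687744141 V.
Error = V_in − V_code = -0.63686382 − (-0.63687744141) = +13.6 µV.

+13.6 µV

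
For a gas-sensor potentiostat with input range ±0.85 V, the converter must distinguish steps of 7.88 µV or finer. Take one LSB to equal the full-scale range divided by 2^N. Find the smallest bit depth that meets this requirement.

The full-scale span is 0.85 − (-0.85) = 1.7 V.
Required number of levels: 1.7/7.88 µV = 215740; smallest N with 2^N ≥ that is 18.

18 bits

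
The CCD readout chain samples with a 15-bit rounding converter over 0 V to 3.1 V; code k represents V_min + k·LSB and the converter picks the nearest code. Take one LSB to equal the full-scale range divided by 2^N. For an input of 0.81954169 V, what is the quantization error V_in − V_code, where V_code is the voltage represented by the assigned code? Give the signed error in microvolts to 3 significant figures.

−17.0 µV

Full-scale range = 3.1 V. LSB = 3.1 V / 2^15 ≈ 94.60 µV.
(V_in − V_min)/LSB = (0.81954169 − (0)) × 32768/3.1 = 8662.8200 → nearest code k = 8663.
V_code = 0 + (8663/32768) × 3.1 = 0.81955871582 V.
e = 0.81954169 − (0.81955871582) = −17.0 µV.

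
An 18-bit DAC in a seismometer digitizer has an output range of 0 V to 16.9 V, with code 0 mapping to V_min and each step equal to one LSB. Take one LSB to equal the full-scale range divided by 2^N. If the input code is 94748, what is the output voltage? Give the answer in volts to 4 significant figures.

6.108 V

Span = 16.9 V. LSB = 16.9 V / 2^18.
Output = V_min + (94748/262144) × range = 0 + 0.361435 × 16.9 V
      = 0 + 6.10825 = 6.10825 V.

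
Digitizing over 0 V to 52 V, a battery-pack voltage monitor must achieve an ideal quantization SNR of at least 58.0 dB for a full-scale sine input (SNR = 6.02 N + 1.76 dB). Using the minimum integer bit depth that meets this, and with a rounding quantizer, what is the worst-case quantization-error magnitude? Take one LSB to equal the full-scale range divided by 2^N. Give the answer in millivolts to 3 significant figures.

Span = 52 V.
N ≥ (58.0 − 1.76)/6.02 = 9.342 → N_min = 10.
Step size = 52/1024 V = 50.781 mV.
Half an LSB is 25.4 mV.

25.4 mV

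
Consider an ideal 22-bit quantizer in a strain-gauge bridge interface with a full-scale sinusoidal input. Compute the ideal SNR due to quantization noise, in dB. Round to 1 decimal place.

For an ideal N-bit converter with full-scale sine input, SNR = 6.02 N + 1.76 dB. SNR = 6.02 × 22 + 1.76 = 132.44 + 1.76 = 134.20 dB.

134.2 dB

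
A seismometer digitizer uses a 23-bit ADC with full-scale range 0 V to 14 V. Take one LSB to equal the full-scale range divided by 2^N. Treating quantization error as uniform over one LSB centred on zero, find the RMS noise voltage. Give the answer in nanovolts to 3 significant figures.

V_FS = 14 V.
Step size = 14/8388608 V = 1.6689 µV.
V_rms = LSB/√12 = 1.6689 µV / √12 = 482 nV.

482 nV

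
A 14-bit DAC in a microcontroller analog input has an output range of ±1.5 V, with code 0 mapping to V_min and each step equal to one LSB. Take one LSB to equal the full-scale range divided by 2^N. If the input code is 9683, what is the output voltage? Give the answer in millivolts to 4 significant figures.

273.0 mV

Full-scale range = 1.5 V − (-1.5 V) = 3 V. LSB = 3 V / 2^14.
V_out = -1.5 + 9683 × (3/16384) V
      = -1.5 V + 1.77301 V = 0.273010 V.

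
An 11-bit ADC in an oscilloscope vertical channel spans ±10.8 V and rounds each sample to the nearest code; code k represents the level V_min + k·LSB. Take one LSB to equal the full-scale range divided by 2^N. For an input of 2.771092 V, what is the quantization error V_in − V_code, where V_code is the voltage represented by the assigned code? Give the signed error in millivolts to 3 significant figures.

−2.74 mV

The full-scale span is 10.8 − (-10.8) = 21.6 V. LSB = 21.6 V / 2^11 ≈ 10.55 mV.
(V_in − V_min)/LSB = (2.771092 − (-10.8)) × 2048/21.6 = 1286.7406 → nearest code k = 1287.
V_code = V_min + k × range/2^11 = -10.8 + 1287 × 21.6/2048 = 2.773828125 V.
e = 2.771092 − (2.773828125) = −2.74 mV.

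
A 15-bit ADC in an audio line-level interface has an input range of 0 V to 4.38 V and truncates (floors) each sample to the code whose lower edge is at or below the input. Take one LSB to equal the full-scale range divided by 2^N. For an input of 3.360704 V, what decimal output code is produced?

25142

Range is 4.38 V. LSB = 4.38 V / 2^15 ≈ 133.7 µV.
code = ⌊(V_in − V_min)/LSB⌋ = ⌊(V_in − V_min) × 2^15 / range⌋
     = ⌊(3.360704 − (0)) × 32768 / 4.38⌋ = ⌊3.360704 × 32768/4.38⌋
     = ⌊25142.363⌋ = 25142.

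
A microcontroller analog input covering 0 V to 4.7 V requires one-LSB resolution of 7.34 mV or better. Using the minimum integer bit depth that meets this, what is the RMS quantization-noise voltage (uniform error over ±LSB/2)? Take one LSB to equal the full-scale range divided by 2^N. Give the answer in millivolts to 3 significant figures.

V_FS = 4.7 V.
Need 2^N ≥ 4.7 V / 7.34 mV = 640.3 → N_min = 10.
LSB = 4.7 V ÷ 2^10 = 4.7/1024 V = 4.5898 mV.
V_rms = LSB/√12 = 1.32 mV.

1.32 mV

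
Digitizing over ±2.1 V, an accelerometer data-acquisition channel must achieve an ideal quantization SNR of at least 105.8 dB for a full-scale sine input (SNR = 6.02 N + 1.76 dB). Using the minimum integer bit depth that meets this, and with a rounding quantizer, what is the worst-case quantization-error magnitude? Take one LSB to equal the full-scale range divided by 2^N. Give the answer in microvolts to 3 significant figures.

Span: 2.1 V − (-2.1 V) = 4.2 V.
N ≥ (105.8 − 1.76)/6.02 = 17.282 → N_min = 18.
Step size = 4.2/262144 V = 16.022 µV.
|e|_max = LSB/2 = 8.01 µV.

8.01 µV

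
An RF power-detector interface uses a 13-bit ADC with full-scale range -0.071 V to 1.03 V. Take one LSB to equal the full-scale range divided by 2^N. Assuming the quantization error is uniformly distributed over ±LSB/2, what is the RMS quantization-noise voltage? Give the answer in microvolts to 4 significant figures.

Range = 1.03 − (-0.071) = 1.101 V.
One LSB is 1.101 V / 8192 = 134.399 µV.
σ_q = LSB/√12 = 134.399 µV/3.4641 = 38.80 µV.

38.80 µV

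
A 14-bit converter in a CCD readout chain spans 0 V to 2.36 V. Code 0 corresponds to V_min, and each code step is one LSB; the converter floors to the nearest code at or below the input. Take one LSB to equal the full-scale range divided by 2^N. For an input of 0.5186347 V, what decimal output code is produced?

Range is 2.36 V. LSB = 2.36 V / 2^14 ≈ 144.0 µV.
V_in − V_min = 0.5186347 − (0) = 0.5186347 V.
Divide by LSB: 0.5186347 × 16384/2.36 = 3600.5555.
Truncating gives code 3600.

3600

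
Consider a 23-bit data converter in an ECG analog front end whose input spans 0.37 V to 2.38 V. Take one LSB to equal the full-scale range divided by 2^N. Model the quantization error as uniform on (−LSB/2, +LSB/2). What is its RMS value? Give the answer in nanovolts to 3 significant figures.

Range = 2.38 − (0.37) = 2.01 V.
LSB = 2.01 V / 2^23 = 239.61 nV.
σ_q = LSB/√12 = 239.61 nV/3.4641 = 69.2 nV.

69.2 nV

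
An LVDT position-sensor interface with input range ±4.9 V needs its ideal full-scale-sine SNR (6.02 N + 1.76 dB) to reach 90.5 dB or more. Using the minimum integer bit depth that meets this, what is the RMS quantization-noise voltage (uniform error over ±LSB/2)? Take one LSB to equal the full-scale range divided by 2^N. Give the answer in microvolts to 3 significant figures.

Full-scale range = 4.9 V − (-4.9 V) = 9.8 V.
6.02 N + 1.76 ≥ 90.5 gives N ≥ 14.741, so the minimum integer is 15.
LSB = 9.8 V ÷ 2^15 = 9.8/32768 V = 299.07 µV.
V_rms = LSB/√12 = 86.3 µV.

86.3 µV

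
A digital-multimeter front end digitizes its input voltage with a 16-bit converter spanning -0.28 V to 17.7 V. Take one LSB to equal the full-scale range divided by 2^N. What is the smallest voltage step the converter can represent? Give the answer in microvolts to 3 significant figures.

The full-scale span is 17.7 − (-0.28) = 17.98 V.
There are 2^16 = 65536 steps.
LSB = 17.98 V ÷ 2^16 = 17.98/65536 V = 274 µV.

274 µV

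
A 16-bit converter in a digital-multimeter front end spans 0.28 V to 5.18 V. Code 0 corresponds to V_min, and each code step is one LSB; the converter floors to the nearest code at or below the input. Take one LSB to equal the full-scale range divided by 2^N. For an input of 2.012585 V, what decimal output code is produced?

Full-scale range = 5.18 V − (0.28 V) = 4.9 V. LSB = 4.9 V / 2^16 ≈ 74.77 µV.
(V_in − V_min) × 2^16/range = (2.012585 − (0.28)) × 65536/4.9 = 23172.794.
Floor → code = 23172.

23172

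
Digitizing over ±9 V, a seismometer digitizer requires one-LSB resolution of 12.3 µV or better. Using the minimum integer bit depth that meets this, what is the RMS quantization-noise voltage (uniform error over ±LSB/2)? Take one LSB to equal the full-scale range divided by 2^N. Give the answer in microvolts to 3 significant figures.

Full-scale range = 9 V − (-9 V) = 18 V.
Levels needed ≥ 18/12.3 µV = 1.463e6. 2^21 = 2097152 suffices, so N_min = 21.
One LSB is 18 V / 2097152 = 8.5831 µV.
RMS noise = LSB/√12 = 2.48 µV.

2.48 µV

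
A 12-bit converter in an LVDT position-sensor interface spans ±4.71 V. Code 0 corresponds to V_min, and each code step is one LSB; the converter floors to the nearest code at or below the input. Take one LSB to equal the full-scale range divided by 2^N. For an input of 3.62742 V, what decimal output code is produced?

Full-scale range = 4.71 V − (-4.71 V) = 9.42 V. LSB = 9.42 V / 2^12 ≈ 2.300 mV.
code = ⌊(V_in − V_min)/LSB⌋ = ⌊(V_in − V_min) × 2^12 / range⌋
     = ⌊(3.62742 − (-4.71)) × 4096 / 9.42⌋ = ⌊8.33742 × 4096/9.42⌋
     = ⌊3625.273⌋ = 3625.

3625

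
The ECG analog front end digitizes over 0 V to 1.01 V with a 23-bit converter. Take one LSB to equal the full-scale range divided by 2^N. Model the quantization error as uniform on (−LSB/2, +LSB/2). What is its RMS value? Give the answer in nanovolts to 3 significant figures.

V_FS = 1.01 V.
LSB = 1.01 V / 2^23 = 120.40 nV.
For a uniform distribution on [−LSB/2, +LSB/2], V_rms = LSB/√12 = 120.40 nV/3.4641 = 34.8 nV.

34.8 nV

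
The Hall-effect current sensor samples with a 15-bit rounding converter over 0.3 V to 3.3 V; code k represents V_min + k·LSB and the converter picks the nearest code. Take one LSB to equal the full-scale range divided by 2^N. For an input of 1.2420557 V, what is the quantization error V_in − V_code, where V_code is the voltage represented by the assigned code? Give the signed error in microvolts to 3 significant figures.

Range = 3.3 − (0.3) = 3 V. LSB = 3 V / 2^15 ≈ 91.55 µV.
(V_in − V_min)/LSB = (1.2420557 − (0.3)) × 32768/3 = 10289.7604 → nearest code k = 10290.
V_code = 0.3 + (10290/32768) × 3 = 1.2420776367 V.
Error = V_in − V_code = 1.2420557 − (1.2420776367) = −21.9 µV.

−21.9 µV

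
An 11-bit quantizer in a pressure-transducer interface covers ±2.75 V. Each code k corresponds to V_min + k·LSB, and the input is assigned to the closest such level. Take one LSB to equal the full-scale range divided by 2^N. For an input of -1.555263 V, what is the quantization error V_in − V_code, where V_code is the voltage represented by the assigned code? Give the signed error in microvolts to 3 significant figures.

−331 µV

The full-scale span is 2.75 − (-2.75) = 5.5 V. LSB = 5.5 V / 2^11 ≈ 2.686 mV.
(V_in − V_min)/LSB = (-1.555263 − (-2.75)) × 2048/5.5 = 444.8766 → nearest code k = 445.
V_code = V_min + k × range/2^11 = -2.75 + 445 × 5.5/2048 = -1.554931641 V.
V_in − V_code = -1.555263 − (-1.554931641) = −331 µV.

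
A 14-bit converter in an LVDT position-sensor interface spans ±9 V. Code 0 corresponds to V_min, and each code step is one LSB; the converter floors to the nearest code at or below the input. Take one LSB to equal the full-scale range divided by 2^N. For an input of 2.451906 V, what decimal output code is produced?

Range = 9 − (-9) = 18 V. LSB = 18 V / 2^14 ≈ 1.099 mV.
code = ⌊(V_in − V_min)/LSB⌋ = ⌊(V_in − V_min) × 2^14 / range⌋
     = ⌊(2.451906 − (-9)) × 16384 / 18⌋ = ⌊11.451906 × 16384/18⌋
     = ⌊10423.779⌋ = 10423.

10423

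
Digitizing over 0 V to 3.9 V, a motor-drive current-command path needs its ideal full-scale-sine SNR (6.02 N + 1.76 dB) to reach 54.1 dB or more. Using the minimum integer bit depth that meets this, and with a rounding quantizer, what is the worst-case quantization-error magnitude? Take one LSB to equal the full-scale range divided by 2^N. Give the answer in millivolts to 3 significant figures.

3.81 mV

Span = 3.9 V.
Solving 6.02 N ≥ 54.1 − 1.76: N ≥ 8.694. Round up → N = 9.
LSB = 3.9 V ÷ 2^9 = 3.9/512 V = 7.6172 mV.
Half an LSB is 3.81 mV.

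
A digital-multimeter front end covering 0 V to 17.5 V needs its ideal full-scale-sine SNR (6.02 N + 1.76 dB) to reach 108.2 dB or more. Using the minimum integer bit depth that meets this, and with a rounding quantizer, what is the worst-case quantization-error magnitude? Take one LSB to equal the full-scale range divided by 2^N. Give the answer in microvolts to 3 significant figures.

33.4 µV

Span = 17.5 V.
6.02 N + 1.76 ≥ 108.2 gives N ≥ 17.681, so the minimum integer is 18.
LSB = 17.5 V ÷ 2^18 = 17.5/262144 V = 66.757 µV.
Max error for round-to-nearest is LSB/2 = 33.4 µV.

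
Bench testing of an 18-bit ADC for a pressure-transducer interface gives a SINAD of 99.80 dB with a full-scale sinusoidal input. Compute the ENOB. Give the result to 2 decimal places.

Inverting SNR = 6.02 N + 1.76: N_eff = (99.80 − 1.76)/6.02 = 16.2857.

16.29 bits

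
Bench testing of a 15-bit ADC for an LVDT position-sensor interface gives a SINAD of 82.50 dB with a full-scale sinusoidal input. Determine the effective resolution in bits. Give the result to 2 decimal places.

13.41 bits

ENOB = (SINAD − 1.76) / 6.02 = (82.50 − 1.76) / 6.02 = 80.74 / 6.02 = 13.4120.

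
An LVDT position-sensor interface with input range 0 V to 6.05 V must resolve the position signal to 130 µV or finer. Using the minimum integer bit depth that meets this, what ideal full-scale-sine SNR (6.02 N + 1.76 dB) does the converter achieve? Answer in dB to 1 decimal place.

Range is 6.05 V.
Required number of levels: 6.05/130 µV = 46538; smallest N with 2^N ≥ that is 16.
Ideal SNR at N = 16: 6.02·16 + 1.76 = 98.1 dB.

98.1 dB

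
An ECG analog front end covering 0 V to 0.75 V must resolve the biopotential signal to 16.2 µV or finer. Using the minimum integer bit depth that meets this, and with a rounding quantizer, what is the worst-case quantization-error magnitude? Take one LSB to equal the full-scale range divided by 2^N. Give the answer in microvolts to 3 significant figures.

5.72 µV

Span = 0.75 V.
Required number of levels: 0.75/16.2 µV = 46296; smallest N with 2^N ≥ that is 16.
One LSB is 0.75 V / 65536 = 11.444 µV.
|e|_max = LSB/2 = 5.72 µV.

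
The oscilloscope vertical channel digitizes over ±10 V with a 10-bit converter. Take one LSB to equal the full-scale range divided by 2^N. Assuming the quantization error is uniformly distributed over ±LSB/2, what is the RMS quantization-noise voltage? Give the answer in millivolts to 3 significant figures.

5.64 mV

Span: 10 V − (-10 V) = 20 V.
One LSB is 20 V / 1024 = 19.531 mV.
σ_q = LSB/√12 = 19.531 mV/3.4641 = 5.64 mV.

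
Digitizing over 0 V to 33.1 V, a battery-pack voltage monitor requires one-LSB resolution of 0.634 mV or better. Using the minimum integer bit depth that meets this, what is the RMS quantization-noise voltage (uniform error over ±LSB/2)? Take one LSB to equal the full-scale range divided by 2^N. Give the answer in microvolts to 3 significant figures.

V_FS = 33.1 V.
33.1 V / 0.634 mV = 52210. Since 2^15 = 32768 and 2^16 = 65536, N = 16.
Step size = 33.1/65536 V = 0.50507 mV.
V_rms = LSB/√12 = 146 µV.

146 µV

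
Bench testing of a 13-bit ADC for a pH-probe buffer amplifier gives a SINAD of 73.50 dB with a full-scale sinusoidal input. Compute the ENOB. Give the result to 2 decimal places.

Inverting SNR = 6.02 N + 1.76: N_eff = (73.50 − 1.76)/6.02 = 11.9169.

11.92 bits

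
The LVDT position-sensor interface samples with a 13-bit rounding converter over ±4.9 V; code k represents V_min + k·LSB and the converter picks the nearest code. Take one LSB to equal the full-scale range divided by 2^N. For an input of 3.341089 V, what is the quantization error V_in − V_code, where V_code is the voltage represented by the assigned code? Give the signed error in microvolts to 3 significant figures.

Range = 4.9 − (-4.9) = 9.8 V. LSB = 9.8 V / 2^13 ≈ 1.196 mV.
(V_in − V_min)/LSB = (3.341089 − (-4.9)) × 8192/9.8 = 6888.8777 → nearest code k = 6889.
V_code = V_min + k × range/2^13 = -4.9 + 6889 × 9.8/8192 = 3.341235352 V.
Error = V_in − V_code = 3.341089 − (3.341235352) = −146 µV.

−146 µV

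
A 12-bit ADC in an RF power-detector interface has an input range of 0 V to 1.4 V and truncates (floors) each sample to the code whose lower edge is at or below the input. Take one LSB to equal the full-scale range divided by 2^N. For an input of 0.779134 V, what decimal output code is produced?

Range is 1.4 V. LSB = 1.4 V / 2^12 ≈ 341.8 µV.
V_in − V_min = 0.779134 − (0) = 0.779134 V.
Divide by LSB: 0.779134 × 4096/1.4 = 2279.5235.
Truncating gives code 2279.

2279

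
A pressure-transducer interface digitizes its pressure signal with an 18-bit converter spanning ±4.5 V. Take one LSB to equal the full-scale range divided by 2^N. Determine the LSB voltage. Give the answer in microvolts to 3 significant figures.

34.3 µV

The full-scale span is 4.5 − (-4.5) = 9 V.
There are 2^18 = 262144 steps.
LSB = 9 V / 2^18 = 34.3 µV.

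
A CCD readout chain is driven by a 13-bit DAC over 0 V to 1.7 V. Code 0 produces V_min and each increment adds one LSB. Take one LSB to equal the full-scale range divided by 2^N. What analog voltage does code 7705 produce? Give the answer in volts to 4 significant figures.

1.599 V

Full-scale range = 1.7 V. LSB = 1.7 V / 2^13.
Output = V_min + (7705/8192) × range = 0 + 0.940552 × 1.7 V
      = 0 + 1.59894 = 1.59894 V.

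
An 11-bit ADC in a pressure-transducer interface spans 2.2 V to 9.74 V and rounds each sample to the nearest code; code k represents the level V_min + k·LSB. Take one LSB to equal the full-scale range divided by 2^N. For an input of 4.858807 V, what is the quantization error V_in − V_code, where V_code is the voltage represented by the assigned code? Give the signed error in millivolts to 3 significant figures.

Span: 9.74 V − (2.2 V) = 7.54 V. LSB = 7.54 V / 2^11 ≈ 3.682 mV.
(4.858807 − (2.2)) / LSB = 2.658807 × 2048/7.54 = 722.1799. Nearest integer: k = 722.
Reconstructed level: 2.2 + 722 × 7.54/2048 V = 4.858144531 V.
e = 4.858807 − (4.858144531) = +0.662 mV.

+0.662 mV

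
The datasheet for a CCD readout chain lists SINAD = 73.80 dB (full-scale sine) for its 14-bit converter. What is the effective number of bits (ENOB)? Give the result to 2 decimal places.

Inverting SNR = 6.02 N + 1.76: N_eff = (73.80 − 1.76)/6.02 = 11.9668.

11.97 bits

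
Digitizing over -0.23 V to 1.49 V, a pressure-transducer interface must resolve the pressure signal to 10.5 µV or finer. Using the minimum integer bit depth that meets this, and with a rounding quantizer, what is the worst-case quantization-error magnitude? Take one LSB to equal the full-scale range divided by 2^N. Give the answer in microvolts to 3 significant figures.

3.28 µV

The full-scale span is 1.49 − (-0.23) = 1.72 V.
1.72 V / 10.5 µV = 163800. Since 2^17 = 131072 and 2^18 = 262144, N = 18.
LSB = 1.72 V / 2^18 = 6.5613 µV.
Max error for round-to-nearest is LSB/2 = 3.28 µV.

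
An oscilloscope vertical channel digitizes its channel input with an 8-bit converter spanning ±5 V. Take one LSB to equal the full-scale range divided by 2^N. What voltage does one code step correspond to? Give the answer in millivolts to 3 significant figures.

39.1 mV

Range = 5 − (-5) = 10 V.
Number of codes = 2^8 = 256.
Step size = 10/256 V = 39.1 mV.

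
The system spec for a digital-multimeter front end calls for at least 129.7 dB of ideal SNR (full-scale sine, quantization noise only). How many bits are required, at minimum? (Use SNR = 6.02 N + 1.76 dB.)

22 bits

6.02 N + 1.76 ≥ 129.7 gives N ≥ 21.252, so the minimum integer is 22.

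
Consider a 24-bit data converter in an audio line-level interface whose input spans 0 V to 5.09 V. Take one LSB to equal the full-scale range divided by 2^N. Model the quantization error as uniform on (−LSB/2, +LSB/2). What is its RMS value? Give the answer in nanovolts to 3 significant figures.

87.6 nV

Range is 5.09 V.
LSB = 5.09 V ÷ 2^24 = 5.09/16777216 V = 303.39 nV.
RMS of a uniform error over width LSB is LSB/√12 = 87.6 nV.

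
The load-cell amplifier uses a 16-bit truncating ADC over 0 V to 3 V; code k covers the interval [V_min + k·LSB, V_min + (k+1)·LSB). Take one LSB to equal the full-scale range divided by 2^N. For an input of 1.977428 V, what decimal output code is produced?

43197

V_FS = 3 V. LSB = 3 V / 2^16 ≈ 45.78 µV.
V_in − V_min = 1.977428 − (0) = 1.977428 V.
Divide by LSB: 1.977428 × 65536/3 = 43197.5738.
Truncating gives code 43197.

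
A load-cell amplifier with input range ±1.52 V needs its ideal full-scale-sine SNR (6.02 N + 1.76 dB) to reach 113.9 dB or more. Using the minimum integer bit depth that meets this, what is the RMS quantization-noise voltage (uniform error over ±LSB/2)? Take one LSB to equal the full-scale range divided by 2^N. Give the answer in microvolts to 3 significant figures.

1.67 µV

Range = 1.52 − (-1.52) = 3.04 V.
6.02 N + 1.76 ≥ 113.9 gives N ≥ 18.628, so the minimum integer is 19.
One LSB is 3.04 V / 524288 = 5.7983 µV.
V_rms = LSB/√12 = 1.67 µV.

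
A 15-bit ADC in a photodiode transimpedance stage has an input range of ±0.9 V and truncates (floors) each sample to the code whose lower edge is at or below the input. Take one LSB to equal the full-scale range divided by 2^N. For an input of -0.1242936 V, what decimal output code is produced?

14121

Full-scale range = 0.9 V − (-0.9 V) = 1.8 V. LSB = 1.8 V / 2^15 ≈ 54.93 µV.
code = ⌊(V_in − V_min)/LSB⌋ = ⌊(V_in − V_min) × 2^15 / range⌋
     = ⌊(-0.1242936 − (-0.9)) × 32768 / 1.8⌋ = ⌊0.7757064 × 32768/1.8⌋
     = ⌊14121.304⌋ = 14121.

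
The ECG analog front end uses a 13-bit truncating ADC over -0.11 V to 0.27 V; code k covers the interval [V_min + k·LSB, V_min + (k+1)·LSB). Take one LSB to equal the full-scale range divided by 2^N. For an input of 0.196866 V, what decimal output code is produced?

6615

The full-scale span is 0.27 − (-0.11) = 0.38 V. LSB = 0.38 V / 2^13 ≈ 46.39 µV.
code = ⌊(V_in − V_min)/LSB⌋ = ⌊(V_in − V_min) × 2^13 / range⌋
     = ⌊(0.196866 − (-0.11)) × 8192 / 0.38⌋ = ⌊0.306866 × 8192/0.38⌋
     = ⌊6615.385⌋ = 6615.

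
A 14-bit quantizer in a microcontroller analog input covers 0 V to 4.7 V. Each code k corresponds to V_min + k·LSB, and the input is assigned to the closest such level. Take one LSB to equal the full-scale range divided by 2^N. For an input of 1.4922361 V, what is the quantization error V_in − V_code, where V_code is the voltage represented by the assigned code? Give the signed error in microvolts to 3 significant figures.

−36.8 µV

Range is 4.7 V. LSB = 4.7 V / 2^14 ≈ 286.9 µV.
Position in LSBs: (1.4922361 − (0)) × 16384/4.7 = 5201.8715; rounding gives k = 5202.
Reconstructed level: 0 + 5202 × 4.7/16384 V = 1.4922729492 V.
Error = V_in − V_code = 1.4922361 − (1.4922729492) = −36.8 µV.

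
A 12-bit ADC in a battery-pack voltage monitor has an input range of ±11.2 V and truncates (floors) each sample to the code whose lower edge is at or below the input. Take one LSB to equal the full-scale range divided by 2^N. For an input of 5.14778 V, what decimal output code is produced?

2989

Full-scale range = 11.2 V − (-11.2 V) = 22.4 V. LSB = 22.4 V / 2^12 ≈ 5.469 mV.
(V_in − V_min) × 2^12/range = (5.14778 − (-11.2)) × 4096/22.4 = 2989.308.
Floor → code = 2989.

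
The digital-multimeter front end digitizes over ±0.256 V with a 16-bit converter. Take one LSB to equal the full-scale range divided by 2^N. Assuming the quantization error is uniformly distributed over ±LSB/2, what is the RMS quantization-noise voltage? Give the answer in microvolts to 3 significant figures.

The full-scale span is 0.256 − (-0.256) = 0.512 V.
LSB = 0.512 V / 2^16 = 7.8125 µV.
For a uniform distribution on [−LSB/2, +LSB/2], V_rms = LSB/√12 = 7.8125 µV/3.4641 = 2.26 µV.

2.26 µV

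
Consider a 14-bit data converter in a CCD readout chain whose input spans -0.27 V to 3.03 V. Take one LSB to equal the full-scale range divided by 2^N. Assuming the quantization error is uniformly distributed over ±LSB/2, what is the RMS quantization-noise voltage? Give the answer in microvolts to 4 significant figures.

Full-scale range = 3.03 V − (-0.27 V) = 3.3 V.
LSB = 3.3 V / 2^14 = 201.416 µV.
σ_q = LSB/√12 = 201.416 µV/3.4641 = 58.14 µV.

58.14 µV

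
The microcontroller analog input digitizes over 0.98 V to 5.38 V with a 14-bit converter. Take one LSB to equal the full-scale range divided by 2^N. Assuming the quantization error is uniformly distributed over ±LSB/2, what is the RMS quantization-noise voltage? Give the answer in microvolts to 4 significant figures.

The full-scale span is 5.38 − (0.98) = 4.4 V.
Step size = 4.4/16384 V = 268.555 µV.
RMS of a uniform error over width LSB is LSB/√12 = 77.53 µV.

77.53 µV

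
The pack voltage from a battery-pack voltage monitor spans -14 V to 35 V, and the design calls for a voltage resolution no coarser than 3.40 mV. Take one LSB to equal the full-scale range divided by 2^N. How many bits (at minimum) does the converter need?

Span: 35 V − (-14 V) = 49 V.
Levels needed ≥ 49/3.40 mV = 14410. 2^14 = 16384 suffices, so N_min = 14.

14 bits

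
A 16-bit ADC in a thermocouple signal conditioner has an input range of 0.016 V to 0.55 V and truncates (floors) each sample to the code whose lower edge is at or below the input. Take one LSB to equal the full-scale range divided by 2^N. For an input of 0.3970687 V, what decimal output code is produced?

46767

Range = 0.55 − (0.016) = 0.534 V. LSB = 0.534 V / 2^16 ≈ 8.148 µV.
code = ⌊(V_in − V_min)/LSB⌋ = ⌊(V_in − V_min) × 2^16 / range⌋
     = ⌊(0.3970687 − (0.016)) × 65536 / 0.534⌋ = ⌊0.3810687 × 65536/0.534⌋
     = ⌊46767.263⌋ = 46767.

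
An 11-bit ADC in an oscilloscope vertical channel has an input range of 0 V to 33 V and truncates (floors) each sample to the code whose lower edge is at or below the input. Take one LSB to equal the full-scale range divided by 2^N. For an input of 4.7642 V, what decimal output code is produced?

295

V_FS = 33 V. LSB = 33 V / 2^11 ≈ 16.11 mV.
V_in − V_min = 4.7642 − (0) = 4.7642 V.
Divide by LSB: 4.7642 × 2048/33 = 295.6691.
Truncating gives code 295.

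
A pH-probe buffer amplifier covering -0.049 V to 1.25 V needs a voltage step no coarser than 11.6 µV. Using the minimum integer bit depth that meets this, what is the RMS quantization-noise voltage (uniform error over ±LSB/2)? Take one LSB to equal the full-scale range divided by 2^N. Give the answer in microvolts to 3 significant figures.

The full-scale span is 1.25 − (-0.049) = 1.299 V.
Need 2^N ≥ 1.299 V / 11.6 µV = 112000 → N_min = 17.
One LSB is 1.299 V / 131072 = 9.9106 µV.
RMS noise = LSB/√12 = 2.86 µV.

2.86 µV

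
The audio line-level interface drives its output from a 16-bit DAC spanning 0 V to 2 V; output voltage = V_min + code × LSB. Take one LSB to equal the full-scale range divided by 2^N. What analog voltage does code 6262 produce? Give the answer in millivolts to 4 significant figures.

191.1 mV

V_FS = 2 V. LSB = 2 V / 2^16.
V_out = V_min + code × LSB = 0 V + 6262 × 2 V / 65536
      = 0 + 0.191101 = 0.191101 V.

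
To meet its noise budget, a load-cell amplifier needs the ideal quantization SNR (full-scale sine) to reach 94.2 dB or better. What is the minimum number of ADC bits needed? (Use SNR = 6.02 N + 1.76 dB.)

16 bits

6.02 N + 1.76 ≥ 94.2 gives N ≥ 15.355, so the minimum integer is 16.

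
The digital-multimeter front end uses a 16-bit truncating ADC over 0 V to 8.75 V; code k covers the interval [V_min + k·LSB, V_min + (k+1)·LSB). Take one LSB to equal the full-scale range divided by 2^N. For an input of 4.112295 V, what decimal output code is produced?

30800

Full-scale range = 8.75 V. LSB = 8.75 V / 2^16 ≈ 133.5 µV.
V_in − V_min = 4.112295 − (0) = 4.112295 V.
Divide by LSB: 4.112295 × 65536/8.75 = 30800.3846.
Truncating gives code 30800.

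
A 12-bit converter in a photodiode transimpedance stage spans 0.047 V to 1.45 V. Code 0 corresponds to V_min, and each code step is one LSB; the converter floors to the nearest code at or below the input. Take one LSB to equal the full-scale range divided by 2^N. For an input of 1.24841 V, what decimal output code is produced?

Range = 1.45 − (0.047) = 1.403 V. LSB = 1.403 V / 2^12 ≈ 342.5 µV.
(V_in − V_min) × 2^12/range = (1.24841 − (0.047)) × 4096/1.403 = 3507.466.
Floor → code = 3507.

3507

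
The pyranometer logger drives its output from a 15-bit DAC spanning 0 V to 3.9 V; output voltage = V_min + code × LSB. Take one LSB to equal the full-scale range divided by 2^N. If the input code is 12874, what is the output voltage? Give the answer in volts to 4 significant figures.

Range is 3.9 V. LSB = 3.9 V / 2^15.
V_out = V_min + code × LSB = 0 V + 12874 × 3.9 V / 32768
      = 0 + 1.53224 = 1.53224 V.

1.532 V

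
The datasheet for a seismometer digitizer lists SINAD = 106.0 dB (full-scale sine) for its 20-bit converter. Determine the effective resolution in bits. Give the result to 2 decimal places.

ENOB = (SINAD − 1.76) / 6.02 = (106.0 − 1.76) / 6.02 = 104.24 / 6.02 = 17.3156.

17.32 bits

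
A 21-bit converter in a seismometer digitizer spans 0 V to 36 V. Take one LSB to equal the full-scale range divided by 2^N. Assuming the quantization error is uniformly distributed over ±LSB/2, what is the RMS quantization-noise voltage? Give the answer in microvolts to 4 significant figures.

Full-scale range = 36 V.
LSB = 36 V ÷ 2^21 = 36/2097152 V = 17.1661 µV.
RMS of a uniform error over width LSB is LSB/√12 = 4.955 µV.

4.955 µV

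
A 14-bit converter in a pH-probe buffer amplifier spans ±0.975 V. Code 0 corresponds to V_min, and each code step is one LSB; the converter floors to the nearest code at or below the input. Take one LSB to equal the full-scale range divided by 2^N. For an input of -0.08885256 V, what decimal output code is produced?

7445

The full-scale span is 0.975 − (-0.975) = 1.95 V. LSB = 1.95 V / 2^14 ≈ 119.0 µV.
code = ⌊(V_in − V_min)/LSB⌋ = ⌊(V_in − V_min) × 2^14 / range⌋
     = ⌊(-0.08885256 − (-0.975)) × 16384 / 1.95⌋ = ⌊0.88614744 × 16384/1.95⌋
     = ⌊7445.456⌋ = 7445.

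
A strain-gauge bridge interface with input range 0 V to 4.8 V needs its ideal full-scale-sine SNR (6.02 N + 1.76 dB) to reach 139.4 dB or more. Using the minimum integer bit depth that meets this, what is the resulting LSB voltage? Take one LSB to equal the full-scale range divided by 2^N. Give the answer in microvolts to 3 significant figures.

0.572 µV

Range is 4.8 V.
6.02 N + 1.76 ≥ 139.4 gives N ≥ 22.864, so the minimum integer is 23.
LSB = 4.8 V / 2^23 = 0.572 µV.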